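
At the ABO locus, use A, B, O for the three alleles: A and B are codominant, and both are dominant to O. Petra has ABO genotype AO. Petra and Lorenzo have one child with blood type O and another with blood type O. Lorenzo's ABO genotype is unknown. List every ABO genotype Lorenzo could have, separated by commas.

AO, BO, OO

For each candidate genotype of Lorenzo, check whether crossing it with AO can produce every observed child phenotype.
  AA → possible child types {A} ✗
  AB → possible child types {A, B, AB} ✗
  AO → possible child types {O, A} ✓
  BB → possible child types {B, AB} ✗
  BO → possible child types {O, A, B, AB} ✓
  OO → possible child types {O, A} ✓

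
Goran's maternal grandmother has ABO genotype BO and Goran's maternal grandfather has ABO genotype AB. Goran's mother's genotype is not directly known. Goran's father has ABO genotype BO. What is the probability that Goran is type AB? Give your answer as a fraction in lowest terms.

Goran's mother's ABO genotype from BO × AB: 1/4 AB, 1/4 AO, 1/4 BB, 1/4 BO.
Crossing each possibility with the father BO and summing P(type AB): 1/4·1/4 + 1/4·1/4 + 1/4·0 + 1/4·0 = 1/8.

1/8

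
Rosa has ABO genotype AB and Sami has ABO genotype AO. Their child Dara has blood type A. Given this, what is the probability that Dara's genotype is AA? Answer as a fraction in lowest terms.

Cross AB × AO → 1/4 AA, 1/4 AB, 1/4 AO, 1/4 BO.
Type-A genotypes among offspring: AA (1/4), AO (1/4); total 1/2.
P(AA | type A) = (1/4) / (1/2) = 1/2.

1/2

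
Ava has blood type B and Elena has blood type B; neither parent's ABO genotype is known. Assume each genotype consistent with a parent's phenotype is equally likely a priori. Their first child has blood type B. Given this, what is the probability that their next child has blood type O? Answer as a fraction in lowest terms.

1/20

Possible genotypes: Ava ∈ {I^B I^B, I^B i}; Elena ∈ {I^B I^B, I^B i}.
Weight each parental genotype pair by prior × P(type-B child):
  I^B I^B × I^B I^B: posterior weight 4/15; P(next child type O) = 0.
  I^B I^B × I^B i: posterior weight 4/15; P(next child type O) = 0.
  I^B i × I^B I^B: posterior weight 4/15; P(next child type O) = 0.
  I^B i × I^B i: posterior weight 1/5; P(next child type O) = 1/4.
Weighted sum = 1/20.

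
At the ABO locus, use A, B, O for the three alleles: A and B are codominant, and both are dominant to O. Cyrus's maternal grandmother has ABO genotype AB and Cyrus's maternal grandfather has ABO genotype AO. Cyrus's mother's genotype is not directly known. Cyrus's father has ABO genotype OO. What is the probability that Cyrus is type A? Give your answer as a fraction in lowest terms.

1/2

Cyrus's mother's ABO genotype from AB × AO: 1/4 AA, 1/4 AB, 1/4 AO, 1/4 BO.
Crossing each possibility with the father OO and summing P(type A): 1/4·1 + 1/4·1/2 + 1/4·1/2 + 1/4·0 = 1/2.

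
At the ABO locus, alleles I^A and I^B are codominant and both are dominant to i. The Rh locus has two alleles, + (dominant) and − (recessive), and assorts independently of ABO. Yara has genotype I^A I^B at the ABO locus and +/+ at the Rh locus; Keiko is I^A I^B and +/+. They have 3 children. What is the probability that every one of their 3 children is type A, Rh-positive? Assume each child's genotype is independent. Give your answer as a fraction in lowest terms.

1/64

ABO cross I^A I^B × I^A I^B → 1/4 A, 1/4 B, 1/2 AB.
Rh cross +/+ × +/+ → 1 Rh+; so P(type A, Rh-positive) = 1/4 × 1 = 1/4 per child.
All 3 independent: (1/4)^3 = 1/64.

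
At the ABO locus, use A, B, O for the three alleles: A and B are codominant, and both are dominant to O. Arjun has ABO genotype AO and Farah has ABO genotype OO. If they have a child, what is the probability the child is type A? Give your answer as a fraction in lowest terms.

1/2

ABO cross AO × OO → offspring phenotypes: 1/2 O, 1/2 A.
So P(type A) = 1/2.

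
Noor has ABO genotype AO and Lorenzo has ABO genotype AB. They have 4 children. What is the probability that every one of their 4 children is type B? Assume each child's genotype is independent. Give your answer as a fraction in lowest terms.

1/256

ABO cross AO × AB → 1/2 A, 1/4 B, 1/4 AB.
So P(type B) = 1/4 per child.
All 4 independent: (1/4)^4 = 1/256.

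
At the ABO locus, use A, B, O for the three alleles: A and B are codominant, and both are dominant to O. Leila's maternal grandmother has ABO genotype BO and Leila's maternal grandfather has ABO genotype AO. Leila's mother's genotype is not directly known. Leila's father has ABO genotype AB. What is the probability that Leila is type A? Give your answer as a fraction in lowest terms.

3/8

Leila's mother's ABO genotype from BO × AO: 1/4 AB, 1/4 AO, 1/4 BO, 1/4 OO.
Crossing each possibility with the father AB and summing P(type A): 1/4·1/4 + 1/4·1/2 + 1/4·1/4 + 1/4·1/2 = 3/8.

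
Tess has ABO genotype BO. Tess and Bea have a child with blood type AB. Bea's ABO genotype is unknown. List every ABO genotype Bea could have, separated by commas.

For each candidate genotype of Bea, check whether crossing it with BO can produce every observed child phenotype.
  AA → possible child types {A, AB} ✓
  AB → possible child types {A, B, AB} ✓
  AO → possible child types {O, A, B, AB} ✓
  BB → possible child types {B} ✗
  BO → possible child types {O, B} ✗
  OO → possible child types {O, B} ✗

AA, AB, AO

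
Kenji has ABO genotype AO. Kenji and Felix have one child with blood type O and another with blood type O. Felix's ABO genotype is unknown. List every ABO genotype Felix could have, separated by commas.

For each candidate genotype of Felix, check whether crossing it with AO can produce every observed child phenotype.
  AA → possible child types {A} ✗
  AB → possible child types {A, B, AB} ✗
  AO → possible child types {O, A} ✓
  BB → possible child types {B, AB} ✗
  BO → possible child types {O, A, B, AB} ✓
  OO → possible child types {O, A} ✓

AO, BO, OO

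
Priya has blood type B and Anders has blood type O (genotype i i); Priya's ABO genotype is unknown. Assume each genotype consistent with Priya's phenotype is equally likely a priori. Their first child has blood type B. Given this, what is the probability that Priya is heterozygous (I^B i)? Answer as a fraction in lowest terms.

1/3

Possible genotypes: Priya ∈ {I^B I^B, I^B i}; Anders ∈ {i i}.
Weight each parental genotype pair by prior × P(type-B child):
  I^B I^B × i i: posterior weight 2/3.
  I^B i × i i: posterior weight 1/3.
Sum the posterior weight over pairs where Priya is I^B i: 1/3.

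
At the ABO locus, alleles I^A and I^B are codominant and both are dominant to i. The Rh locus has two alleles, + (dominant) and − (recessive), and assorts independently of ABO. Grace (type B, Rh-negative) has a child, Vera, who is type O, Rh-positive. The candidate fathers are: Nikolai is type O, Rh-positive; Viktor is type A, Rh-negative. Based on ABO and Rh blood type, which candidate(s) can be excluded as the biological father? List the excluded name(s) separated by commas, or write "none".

Viktor

A candidate is excluded only if no genotype consistent with his phenotype could produce a type O, Rh-positive child with a type B, Rh-negative mother.
Viktor (type A, Rh-): no genotype consistent with that phenotype can produce a type-O Rh+ child with a type-B mother.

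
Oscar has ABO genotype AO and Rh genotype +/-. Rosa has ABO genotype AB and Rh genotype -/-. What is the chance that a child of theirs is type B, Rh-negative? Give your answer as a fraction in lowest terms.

1/8

ABO cross AO × AB → offspring phenotypes: 1/2 A, 1/4 B, 1/4 AB.
Rh cross +/- × -/- → 1/2 Rh+, 1/2 Rh-.
Independent loci: P(type B, Rh-negative) = 1/4 × 1/2 = 1/8.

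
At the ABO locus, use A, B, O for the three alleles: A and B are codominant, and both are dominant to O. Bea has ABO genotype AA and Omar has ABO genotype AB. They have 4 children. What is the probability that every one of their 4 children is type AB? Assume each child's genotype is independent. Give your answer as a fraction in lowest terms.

1/16

ABO cross AA × AB → 1/2 A, 1/2 AB.
So P(type AB) = 1/2 per child.
All 4 independent: (1/2)^4 = 1/16.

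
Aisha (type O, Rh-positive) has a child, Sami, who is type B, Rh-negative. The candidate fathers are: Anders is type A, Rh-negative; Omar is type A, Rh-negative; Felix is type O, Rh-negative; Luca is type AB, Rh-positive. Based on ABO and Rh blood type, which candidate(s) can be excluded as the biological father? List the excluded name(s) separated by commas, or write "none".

Anders, Omar, Felix

A candidate is excluded only if no genotype consistent with his phenotype could produce a type B, Rh-negative child with a type O, Rh-positive mother.
Anders (type A, Rh-): no genotype consistent with that phenotype can produce a type-B Rh- child with a type-O mother.
Omar (type A, Rh-): no genotype consistent with that phenotype can produce a type-B Rh- child with a type-O mother.
Felix (type O, Rh-): no genotype consistent with that phenotype can produce a type-B Rh- child with a type-O mother.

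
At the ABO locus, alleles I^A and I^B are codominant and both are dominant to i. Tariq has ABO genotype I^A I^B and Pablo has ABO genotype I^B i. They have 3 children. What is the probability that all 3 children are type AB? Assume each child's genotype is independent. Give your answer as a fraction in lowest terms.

ABO cross I^A I^B × I^B i → 1/4 A, 1/2 B, 1/4 AB.
So P(type AB) = 1/4 per child.
All 3 independent: (1/4)^3 = 1/64.

1/64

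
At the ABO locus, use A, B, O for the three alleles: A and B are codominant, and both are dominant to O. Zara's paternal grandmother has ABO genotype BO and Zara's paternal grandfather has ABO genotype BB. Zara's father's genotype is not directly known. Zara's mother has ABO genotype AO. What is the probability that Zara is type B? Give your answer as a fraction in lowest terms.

3/8

Zara's father's ABO genotype from BO × BB: 1/2 BB, 1/2 BO.
Crossing each possibility with the mother AO and summing P(type B): 1/2·1/2 + 1/2·1/4 = 3/8.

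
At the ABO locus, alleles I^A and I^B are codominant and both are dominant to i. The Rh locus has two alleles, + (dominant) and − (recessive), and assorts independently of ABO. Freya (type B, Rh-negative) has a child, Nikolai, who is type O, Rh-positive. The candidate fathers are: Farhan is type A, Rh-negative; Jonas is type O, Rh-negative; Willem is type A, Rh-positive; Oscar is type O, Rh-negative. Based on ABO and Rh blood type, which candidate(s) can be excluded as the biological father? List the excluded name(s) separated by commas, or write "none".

Farhan, Jonas, Oscar

A candidate is excluded only if no genotype consistent with his phenotype could produce a type O, Rh-positive child with a type B, Rh-negative mother.
Farhan (type A, Rh-): no genotype consistent with that phenotype can produce a type-O Rh+ child with a type-B mother.
Jonas (type O, Rh-): no genotype consistent with that phenotype can produce a type-O Rh+ child with a type-B mother.
Oscar (type O, Rh-): no genotype consistent with that phenotype can produce a type-O Rh+ child with a type-B mother.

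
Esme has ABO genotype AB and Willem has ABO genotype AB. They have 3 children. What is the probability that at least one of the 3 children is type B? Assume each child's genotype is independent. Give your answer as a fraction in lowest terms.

ABO cross AB × AB → 1/4 A, 1/4 B, 1/2 AB.
So P(type B) = 1/4 per child.
P(none) = (3/4)^3 = 27/64; P(at least one) = 1 − 27/64 = 37/64.

37/64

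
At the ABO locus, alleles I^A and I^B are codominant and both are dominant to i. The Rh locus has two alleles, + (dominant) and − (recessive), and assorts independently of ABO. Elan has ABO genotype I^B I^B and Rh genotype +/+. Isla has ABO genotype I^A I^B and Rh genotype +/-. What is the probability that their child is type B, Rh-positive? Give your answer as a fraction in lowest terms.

1/2

ABO cross I^B I^B × I^A I^B → offspring phenotypes: 1/2 B, 1/2 AB.
Rh cross +/+ × +/- → 1 Rh+.
Independent loci: P(type B, Rh-positive) = 1/2 × 1 = 1/2.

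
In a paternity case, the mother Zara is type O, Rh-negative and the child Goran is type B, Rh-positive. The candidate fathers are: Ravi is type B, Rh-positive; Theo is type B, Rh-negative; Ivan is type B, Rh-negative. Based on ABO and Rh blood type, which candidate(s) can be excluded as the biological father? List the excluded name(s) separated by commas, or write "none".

A candidate is excluded only if no genotype consistent with his phenotype could produce a type B, Rh-positive child with a type O, Rh-negative mother.
Theo (type B, Rh-): no genotype consistent with that phenotype can produce a type-B Rh+ child with a type-O mother.
Ivan (type B, Rh-): no genotype consistent with that phenotype can produce a type-B Rh+ child with a type-O mother.

Theo, Ivan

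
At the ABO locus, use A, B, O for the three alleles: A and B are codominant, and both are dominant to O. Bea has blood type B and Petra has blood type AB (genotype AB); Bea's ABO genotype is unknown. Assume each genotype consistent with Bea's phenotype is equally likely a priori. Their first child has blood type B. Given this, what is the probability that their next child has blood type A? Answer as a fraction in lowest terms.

1/8

Possible genotypes: Bea ∈ {BB, BO}; Petra ∈ {AB}.
Weight each parental genotype pair by prior × P(type-B child):
  BB × AB: posterior weight 1/2; P(next child type A) = 0.
  BO × AB: posterior weight 1/2; P(next child type A) = 1/4.
Weighted sum = 1/8.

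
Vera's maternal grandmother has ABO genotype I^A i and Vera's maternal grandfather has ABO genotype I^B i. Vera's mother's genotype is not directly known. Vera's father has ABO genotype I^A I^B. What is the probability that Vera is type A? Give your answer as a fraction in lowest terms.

3/8

Vera's mother's ABO genotype from I^A i × I^B i: 1/4 I^A I^B, 1/4 I^A i, 1/4 I^B i, 1/4 i i.
Crossing each possibility with the father I^A I^B and summing P(type A): 1/4·1/4 + 1/4·1/2 + 1/4·1/4 + 1/4·1/2 = 3/8.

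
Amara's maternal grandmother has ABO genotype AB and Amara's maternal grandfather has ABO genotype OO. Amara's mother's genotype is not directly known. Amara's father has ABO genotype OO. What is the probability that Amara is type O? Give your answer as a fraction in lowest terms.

Amara's mother's ABO genotype from AB × OO: 1/2 AO, 1/2 BO.
Crossing each possibility with the father OO and summing P(type O): 1/2·1/2 + 1/2·1/2 = 1/2.

1/2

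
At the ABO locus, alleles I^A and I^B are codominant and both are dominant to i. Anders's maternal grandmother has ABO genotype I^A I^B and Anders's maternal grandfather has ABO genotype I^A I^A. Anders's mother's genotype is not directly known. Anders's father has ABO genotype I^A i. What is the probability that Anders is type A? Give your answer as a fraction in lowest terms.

Anders's mother's ABO genotype from I^A I^B × I^A I^A: 1/2 I^A I^A, 1/2 I^A I^B.
Crossing each possibility with the father I^A i and summing P(type A): 1/2·1 + 1/2·1/2 = 3/4.

3/4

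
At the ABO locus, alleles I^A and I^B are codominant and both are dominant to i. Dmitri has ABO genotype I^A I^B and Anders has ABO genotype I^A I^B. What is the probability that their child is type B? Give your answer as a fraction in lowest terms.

ABO cross I^A I^B × I^A I^B → offspring phenotypes: 1/4 A, 1/4 B, 1/2 AB.
So P(type B) = 1/4.

1/4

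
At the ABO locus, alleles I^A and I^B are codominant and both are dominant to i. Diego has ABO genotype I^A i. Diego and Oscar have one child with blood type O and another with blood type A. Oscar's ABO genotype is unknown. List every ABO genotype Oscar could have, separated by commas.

For each candidate genotype of Oscar, check whether crossing it with I^A i can produce every observed child phenotype.
  I^A I^A → possible child types {A} ✗
  I^A I^B → possible child types {A, B, AB} ✗
  I^A i → possible child types {O, A} ✓
  I^B I^B → possible child types {B, AB} ✗
  I^B i → possible child types {O, A, B, AB} ✓
  i i → possible child types {O, A} ✓

I^A i, I^B i, i i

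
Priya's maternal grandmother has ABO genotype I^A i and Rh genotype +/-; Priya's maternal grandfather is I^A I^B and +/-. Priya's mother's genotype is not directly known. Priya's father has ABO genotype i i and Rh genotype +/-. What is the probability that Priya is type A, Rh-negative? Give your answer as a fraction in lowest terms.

Priya's mother's ABO genotype from I^A i × I^A I^B: 1/4 I^A I^A, 1/4 I^A I^B, 1/4 I^A i, 1/4 I^B i.
Crossing each possibility with the father i i and summing P(type A): 1/4·1 + 1/4·1/2 + 1/4·1/2 + 1/4·0 = 1/2.
Similarly for Rh via the mother's Rh distribution: P(Rh-) = 1/4.
Independent loci: 1/2 × 1/4 = 1/8.

1/8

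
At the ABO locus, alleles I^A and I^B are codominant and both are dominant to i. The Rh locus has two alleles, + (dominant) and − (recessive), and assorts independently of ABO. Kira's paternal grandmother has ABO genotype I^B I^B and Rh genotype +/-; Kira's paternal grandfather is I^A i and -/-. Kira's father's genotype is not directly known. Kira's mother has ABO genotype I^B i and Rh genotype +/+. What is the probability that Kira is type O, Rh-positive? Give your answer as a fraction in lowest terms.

1/8

Kira's father's ABO genotype from I^B I^B × I^A i: 1/2 I^A I^B, 1/2 I^B i.
Crossing each possibility with the mother I^B i and summing P(type O): 1/2·0 + 1/2·1/4 = 1/8.
Similarly for Rh via the father's Rh distribution: P(Rh+) = 1.
Independent loci: 1/8 × 1 = 1/8.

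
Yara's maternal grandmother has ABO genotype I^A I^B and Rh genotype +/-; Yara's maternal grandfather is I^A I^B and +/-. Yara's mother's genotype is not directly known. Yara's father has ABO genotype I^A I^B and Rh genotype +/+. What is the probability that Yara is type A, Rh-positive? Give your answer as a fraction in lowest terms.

1/4

Yara's mother's ABO genotype from I^A I^B × I^A I^B: 1/4 I^A I^A, 1/2 I^A I^B, 1/4 I^B I^B.
Crossing each possibility with the father I^A I^B and summing P(type A): 1/4·1/2 + 1/2·1/4 + 1/4·0 = 1/4.
Similarly for Rh via the mother's Rh distribution: P(Rh+) = 1.
Independent loci: 1/4 × 1 = 1/4.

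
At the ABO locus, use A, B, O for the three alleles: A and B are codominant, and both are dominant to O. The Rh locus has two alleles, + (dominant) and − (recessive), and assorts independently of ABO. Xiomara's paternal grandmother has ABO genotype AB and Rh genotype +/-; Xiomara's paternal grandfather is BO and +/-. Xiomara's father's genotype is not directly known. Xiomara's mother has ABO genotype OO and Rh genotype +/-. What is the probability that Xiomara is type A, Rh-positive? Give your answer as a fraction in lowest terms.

Xiomara's father's ABO genotype from AB × BO: 1/4 AB, 1/4 AO, 1/4 BB, 1/4 BO.
Crossing each possibility with the mother OO and summing P(type A): 1/4·1/2 + 1/4·1/2 + 1/4·0 + 1/4·0 = 1/4.
Similarly for Rh via the father's Rh distribution: P(Rh+) = 3/4.
Independent loci: 1/4 × 3/4 = 3/16.

3/16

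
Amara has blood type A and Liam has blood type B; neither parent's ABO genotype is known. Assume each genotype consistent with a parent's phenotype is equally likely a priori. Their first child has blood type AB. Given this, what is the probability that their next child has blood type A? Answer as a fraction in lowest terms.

5/36

Possible genotypes: Amara ∈ {AA, AO}; Liam ∈ {BB, BO}.
Weight each parental genotype pair by prior × P(type-AB child):
  AA × BB: posterior weight 4/9; P(next child type A) = 0.
  AA × BO: posterior weight 2/9; P(next child type A) = 1/2.
  AO × BB: posterior weight 2/9; P(next child type A) = 0.
  AO × BO: posterior weight 1/9; P(next child type A) = 1/4.
Weighted sum = 5/36.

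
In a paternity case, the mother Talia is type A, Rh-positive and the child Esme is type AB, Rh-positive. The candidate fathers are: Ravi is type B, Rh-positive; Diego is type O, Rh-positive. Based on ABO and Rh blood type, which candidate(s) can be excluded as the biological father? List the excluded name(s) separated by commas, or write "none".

A candidate is excluded only if no genotype consistent with his phenotype could produce a type AB, Rh-positive child with a type A, Rh-positive mother.
Diego (type O, Rh+): no genotype consistent with that phenotype can produce a type-AB Rh+ child with a type-A mother.

Diego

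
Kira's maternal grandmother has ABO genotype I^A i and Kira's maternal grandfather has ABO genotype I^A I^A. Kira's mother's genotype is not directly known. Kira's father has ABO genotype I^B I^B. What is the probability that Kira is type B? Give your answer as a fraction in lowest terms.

1/4

Kira's mother's ABO genotype from I^A i × I^A I^A: 1/2 I^A I^A, 1/2 I^A i.
Crossing each possibility with the father I^B I^B and summing P(type B): 1/2·0 + 1/2·1/2 = 1/4.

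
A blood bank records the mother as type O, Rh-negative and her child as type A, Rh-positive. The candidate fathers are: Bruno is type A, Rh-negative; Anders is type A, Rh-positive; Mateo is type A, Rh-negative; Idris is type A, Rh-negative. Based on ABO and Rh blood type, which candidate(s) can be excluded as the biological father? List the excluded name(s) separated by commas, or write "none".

A candidate is excluded only if no genotype consistent with his phenotype could produce a type A, Rh-positive child with a type O, Rh-negative mother.
Bruno (type A, Rh-): no genotype consistent with that phenotype can produce a type-A Rh+ child with a type-O mother.
Mateo (type A, Rh-): no genotype consistent with that phenotype can produce a type-A Rh+ child with a type-O mother.
Idris (type A, Rh-): no genotype consistent with that phenotype can produce a type-A Rh+ child with a type-O mother.

Bruno, Mateo, Idris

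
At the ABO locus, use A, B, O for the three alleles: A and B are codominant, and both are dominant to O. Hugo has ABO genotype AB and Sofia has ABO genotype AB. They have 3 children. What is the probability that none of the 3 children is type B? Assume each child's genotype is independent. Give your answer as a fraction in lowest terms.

ABO cross AB × AB → 1/4 A, 1/4 B, 1/2 AB.
So P(type B) = 1/4 per child.
P(not type B) = 3/4 for one child; (3/4)^3 = 27/64.

27/64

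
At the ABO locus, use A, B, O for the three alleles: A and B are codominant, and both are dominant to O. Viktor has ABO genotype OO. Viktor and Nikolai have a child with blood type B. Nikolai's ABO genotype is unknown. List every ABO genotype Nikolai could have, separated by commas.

AB, BB, BO

For each candidate genotype of Nikolai, check whether crossing it with OO can produce every observed child phenotype.
  AA → possible child types {A} ✗
  AB → possible child types {A, B} ✓
  AO → possible child types {O, A} ✗
  BB → possible child types {B} ✓
  BO → possible child types {O, B} ✓
  OO → possible child types {O} ✗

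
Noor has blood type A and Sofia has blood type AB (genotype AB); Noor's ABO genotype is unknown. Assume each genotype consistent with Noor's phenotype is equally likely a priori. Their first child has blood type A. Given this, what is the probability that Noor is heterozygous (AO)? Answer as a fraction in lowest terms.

1/2

Possible genotypes: Noor ∈ {AA, AO}; Sofia ∈ {AB}.
Weight each parental genotype pair by prior × P(type-A child):
  AA × AB: posterior weight 1/2.
  AO × AB: posterior weight 1/2.
Sum the posterior weight over pairs where Noor is AO: 1/2.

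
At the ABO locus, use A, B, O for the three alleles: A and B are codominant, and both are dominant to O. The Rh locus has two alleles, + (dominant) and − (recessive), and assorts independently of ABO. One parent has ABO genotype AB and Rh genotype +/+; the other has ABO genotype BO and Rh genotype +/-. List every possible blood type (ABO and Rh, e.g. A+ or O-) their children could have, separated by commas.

Gametes from AB × BO give offspring ABO genotypes AB, AO, BB, BO, i.e. phenotypes A, B, AB.
Rh cross +/+ × +/- → phenotypes Rh+.
Combining independently: A+, B+, AB+.

A+, B+, AB+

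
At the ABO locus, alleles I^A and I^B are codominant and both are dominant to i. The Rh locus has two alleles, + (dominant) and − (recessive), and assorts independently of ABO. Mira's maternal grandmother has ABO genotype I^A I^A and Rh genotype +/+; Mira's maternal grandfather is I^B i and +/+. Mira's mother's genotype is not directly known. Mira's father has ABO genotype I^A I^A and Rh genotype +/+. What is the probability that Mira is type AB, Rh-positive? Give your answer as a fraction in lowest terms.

Mira's mother's ABO genotype from I^A I^A × I^B i: 1/2 I^A I^B, 1/2 I^A i.
Crossing each possibility with the father I^A I^A and summing P(type AB): 1/2·1/2 + 1/2·0 = 1/4.
Similarly for Rh via the mother's Rh distribution: P(Rh+) = 1.
Independent loci: 1/4 × 1 = 1/4.

1/4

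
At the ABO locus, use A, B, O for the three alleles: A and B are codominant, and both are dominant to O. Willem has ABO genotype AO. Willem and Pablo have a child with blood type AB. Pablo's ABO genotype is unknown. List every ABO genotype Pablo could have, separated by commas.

For each candidate genotype of Pablo, check whether crossing it with AO can produce every observed child phenotype.
  AA → possible child types {A} ✗
  AB → possible child types {A, B, AB} ✓
  AO → possible child types {O, A} ✗
  BB → possible child types {B, AB} ✓
  BO → possible child types {O, A, B, AB} ✓
  OO → possible child types {O, A} ✗

AB, BB, BO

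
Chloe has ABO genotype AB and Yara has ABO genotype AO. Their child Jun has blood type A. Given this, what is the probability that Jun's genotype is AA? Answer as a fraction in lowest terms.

Cross AB × AO → 1/4 AA, 1/4 AB, 1/4 AO, 1/4 BO.
Type-A genotypes among offspring: AA (1/4), AO (1/4); total 1/2.
P(AA | type A) = (1/4) / (1/2) = 1/2.

1/2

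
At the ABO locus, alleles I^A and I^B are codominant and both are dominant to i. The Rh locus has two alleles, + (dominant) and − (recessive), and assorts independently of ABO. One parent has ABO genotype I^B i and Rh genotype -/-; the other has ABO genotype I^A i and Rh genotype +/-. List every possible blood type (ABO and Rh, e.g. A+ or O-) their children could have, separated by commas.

O+, O-, A+, A-, B+, B-, AB+, AB-

Gametes from I^B i × I^A i give offspring ABO genotypes I^A I^B, I^A i, I^B i, i i, i.e. phenotypes O, A, B, AB.
Rh cross -/- × +/- → phenotypes Rh+, Rh-.
Combining independently: O+, O-, A+, A-, B+, B-, AB+, AB-.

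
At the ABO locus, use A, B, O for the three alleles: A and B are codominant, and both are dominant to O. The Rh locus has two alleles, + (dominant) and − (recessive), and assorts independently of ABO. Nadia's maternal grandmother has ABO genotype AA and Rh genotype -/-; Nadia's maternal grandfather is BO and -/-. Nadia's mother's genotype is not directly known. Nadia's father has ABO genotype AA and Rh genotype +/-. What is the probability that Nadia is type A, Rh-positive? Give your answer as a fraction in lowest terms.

Nadia's mother's ABO genotype from AA × BO: 1/2 AB, 1/2 AO.
Crossing each possibility with the father AA and summing P(type A): 1/2·1/2 + 1/2·1 = 3/4.
Similarly for Rh via the mother's Rh distribution: P(Rh+) = 1/2.
Independent loci: 3/4 × 1/2 = 3/8.

3/8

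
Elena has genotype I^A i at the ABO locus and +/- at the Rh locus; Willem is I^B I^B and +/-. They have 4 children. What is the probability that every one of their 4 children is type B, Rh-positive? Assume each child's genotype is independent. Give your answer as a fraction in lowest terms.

ABO cross I^A i × I^B I^B → 1/2 B, 1/2 AB.
Rh cross +/- × +/- → 3/4 Rh+, 1/4 Rh-; so P(type B, Rh-positive) = 1/2 × 3/4 = 3/8 per child.
All 4 independent: (3/8)^4 = 81/4096.

81/4096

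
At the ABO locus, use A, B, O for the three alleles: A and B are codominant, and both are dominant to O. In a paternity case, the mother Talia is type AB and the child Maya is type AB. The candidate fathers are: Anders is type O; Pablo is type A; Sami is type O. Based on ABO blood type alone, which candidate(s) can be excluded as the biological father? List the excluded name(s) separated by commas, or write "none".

A candidate is excluded only if no genotype consistent with his phenotype could produce a type AB child with a type AB mother.
Anders (type O): no genotype consistent with that phenotype can produce a type-AB child with a type-AB mother.
Sami (type O): no genotype consistent with that phenotype can produce a type-AB child with a type-AB mother.

Anders, Sami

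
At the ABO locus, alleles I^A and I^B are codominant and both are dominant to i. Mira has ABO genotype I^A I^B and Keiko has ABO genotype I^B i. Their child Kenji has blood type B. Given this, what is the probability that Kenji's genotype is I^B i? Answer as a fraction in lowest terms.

1/2

Cross I^A I^B × I^B i → 1/4 I^A I^B, 1/4 I^A i, 1/4 I^B I^B, 1/4 I^B i.
Type-B genotypes among offspring: I^B I^B (1/4), I^B i (1/4); total 1/2.
P(I^B i | type B) = (1/4) / (1/2) = 1/2.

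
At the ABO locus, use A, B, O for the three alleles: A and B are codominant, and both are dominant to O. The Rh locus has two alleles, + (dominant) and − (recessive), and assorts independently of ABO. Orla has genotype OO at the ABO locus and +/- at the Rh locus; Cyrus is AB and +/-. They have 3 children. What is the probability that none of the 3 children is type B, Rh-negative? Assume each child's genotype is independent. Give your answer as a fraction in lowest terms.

343/512

ABO cross OO × AB → 1/2 A, 1/2 B.
Rh cross +/- × +/- → 3/4 Rh+, 1/4 Rh-; so P(type B, Rh-negative) = 1/2 × 1/4 = 1/8 per child.
P(not type B, Rh-negative) = 7/8 for one child; (7/8)^3 = 343/512.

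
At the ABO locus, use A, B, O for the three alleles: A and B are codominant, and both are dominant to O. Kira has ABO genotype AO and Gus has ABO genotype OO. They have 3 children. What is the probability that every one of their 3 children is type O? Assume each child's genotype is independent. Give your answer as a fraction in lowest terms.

ABO cross AO × OO → 1/2 O, 1/2 A.
So P(type O) = 1/2 per child.
All 3 independent: (1/2)^3 = 1/8.

1/8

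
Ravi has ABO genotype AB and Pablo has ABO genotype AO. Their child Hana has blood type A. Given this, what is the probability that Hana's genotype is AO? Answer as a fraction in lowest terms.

1/2

Cross AB × AO → 1/4 AA, 1/4 AB, 1/4 AO, 1/4 BO.
Type-A genotypes among offspring: AA (1/4), AO (1/4); total 1/2.
P(AO | type A) = (1/4) / (1/2) = 1/2.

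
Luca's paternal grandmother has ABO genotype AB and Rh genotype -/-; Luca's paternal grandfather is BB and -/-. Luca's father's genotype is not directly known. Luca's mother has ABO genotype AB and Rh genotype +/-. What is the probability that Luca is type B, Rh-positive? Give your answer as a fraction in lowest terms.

3/16

Luca's father's ABO genotype from AB × BB: 1/2 AB, 1/2 BB.
Crossing each possibility with the mother AB and summing P(type B): 1/2·1/4 + 1/2·1/2 = 3/8.
Similarly for Rh via the father's Rh distribution: P(Rh+) = 1/2.
Independent loci: 3/8 × 1/2 = 3/16.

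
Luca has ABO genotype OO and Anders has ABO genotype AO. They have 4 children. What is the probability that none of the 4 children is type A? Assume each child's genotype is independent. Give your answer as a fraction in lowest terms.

1/16

ABO cross OO × AO → 1/2 O, 1/2 A.
So P(type A) = 1/2 per child.
P(not type A) = 1/2 for one child; (1/2)^4 = 1/16.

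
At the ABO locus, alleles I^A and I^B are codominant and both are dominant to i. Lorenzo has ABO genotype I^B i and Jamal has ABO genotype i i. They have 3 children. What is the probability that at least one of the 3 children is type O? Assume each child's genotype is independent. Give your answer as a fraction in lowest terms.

7/8

ABO cross I^B i × i i → 1/2 O, 1/2 B.
So P(type O) = 1/2 per child.
P(none) = (1/2)^3 = 1/8; P(at least one) = 1 − 1/8 = 7/8.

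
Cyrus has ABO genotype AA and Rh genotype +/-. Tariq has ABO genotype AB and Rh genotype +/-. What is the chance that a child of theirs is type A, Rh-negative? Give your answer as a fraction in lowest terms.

1/8

ABO cross AA × AB → offspring phenotypes: 1/2 A, 1/2 AB.
Rh cross +/- × +/- → 3/4 Rh+, 1/4 Rh-.
Independent loci: P(type A, Rh-negative) = 1/2 × 1/4 = 1/8.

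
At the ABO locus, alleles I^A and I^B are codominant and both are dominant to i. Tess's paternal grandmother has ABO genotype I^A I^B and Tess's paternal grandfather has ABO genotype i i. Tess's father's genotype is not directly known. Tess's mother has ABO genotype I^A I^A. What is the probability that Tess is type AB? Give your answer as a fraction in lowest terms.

Tess's father's ABO genotype from I^A I^B × i i: 1/2 I^A i, 1/2 I^B i.
Crossing each possibility with the mother I^A I^A and summing P(type AB): 1/2·0 + 1/2·1/2 = 1/4.

1/4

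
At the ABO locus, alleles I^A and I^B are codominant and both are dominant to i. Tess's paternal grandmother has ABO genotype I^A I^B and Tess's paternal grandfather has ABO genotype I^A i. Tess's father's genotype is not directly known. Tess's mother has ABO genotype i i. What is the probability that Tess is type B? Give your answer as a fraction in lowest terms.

1/4

Tess's father's ABO genotype from I^A I^B × I^A i: 1/4 I^A I^A, 1/4 I^A I^B, 1/4 I^A i, 1/4 I^B i.
Crossing each possibility with the mother i i and summing P(type B): 1/4·0 + 1/4·1/2 + 1/4·0 + 1/4·1/2 = 1/4.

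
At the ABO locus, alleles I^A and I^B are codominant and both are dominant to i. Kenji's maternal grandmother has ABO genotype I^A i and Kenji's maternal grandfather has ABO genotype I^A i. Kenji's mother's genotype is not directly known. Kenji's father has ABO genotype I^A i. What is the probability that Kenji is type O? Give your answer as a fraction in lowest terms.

1/4

Kenji's mother's ABO genotype from I^A i × I^A i: 1/4 I^A I^A, 1/2 I^A i, 1/4 i i.
Crossing each possibility with the father I^A i and summing P(type O): 1/4·0 + 1/2·1/4 + 1/4·1/2 = 1/4.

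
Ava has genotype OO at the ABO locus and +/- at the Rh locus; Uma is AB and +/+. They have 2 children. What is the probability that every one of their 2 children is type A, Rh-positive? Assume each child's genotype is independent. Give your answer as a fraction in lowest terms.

ABO cross OO × AB → 1/2 A, 1/2 B.
Rh cross +/- × +/+ → 1 Rh+; so P(type A, Rh-positive) = 1/2 × 1 = 1/2 per child.
All 2 independent: (1/2)^2 = 1/4.

1/4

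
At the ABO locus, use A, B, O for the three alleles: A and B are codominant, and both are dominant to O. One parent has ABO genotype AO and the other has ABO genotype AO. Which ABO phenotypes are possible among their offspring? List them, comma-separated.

O, A

Gametes from AO × AO give offspring ABO genotypes AA, AO, OO, i.e. phenotypes O, A.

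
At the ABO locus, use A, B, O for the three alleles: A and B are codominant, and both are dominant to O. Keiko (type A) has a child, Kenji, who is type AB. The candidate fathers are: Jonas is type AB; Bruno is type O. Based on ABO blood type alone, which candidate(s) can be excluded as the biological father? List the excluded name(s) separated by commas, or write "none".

Bruno

A candidate is excluded only if no genotype consistent with his phenotype could produce a type AB child with a type A mother.
Bruno (type O): no genotype consistent with that phenotype can produce a type-AB child with a type-A mother.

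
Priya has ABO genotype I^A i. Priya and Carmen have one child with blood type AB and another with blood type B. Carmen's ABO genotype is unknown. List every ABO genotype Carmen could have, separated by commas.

For each candidate genotype of Carmen, check whether crossing it with I^A i can produce every observed child phenotype.
  I^A I^A → possible child types {A} ✗
  I^A I^B → possible child types {A, B, AB} ✓
  I^A i → possible child types {O, A} ✗
  I^B I^B → possible child types {B, AB} ✓
  I^B i → possible child types {O, A, B, AB} ✓
  i i → possible child types {O, A} ✗

I^A I^B, I^B I^B, I^B i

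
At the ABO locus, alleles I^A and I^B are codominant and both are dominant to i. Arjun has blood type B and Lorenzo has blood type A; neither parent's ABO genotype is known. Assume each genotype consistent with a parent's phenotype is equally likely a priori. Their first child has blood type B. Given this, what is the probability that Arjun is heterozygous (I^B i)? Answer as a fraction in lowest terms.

Possible genotypes: Arjun ∈ {I^B I^B, I^B i}; Lorenzo ∈ {I^A I^A, I^A i}.
Weight each parental genotype pair by prior × P(type-B child):
  I^B I^B × I^A i: posterior weight 2/3.
  I^B i × I^A i: posterior weight 1/3.
Sum the posterior weight over pairs where Arjun is I^B i: 1/3.

1/3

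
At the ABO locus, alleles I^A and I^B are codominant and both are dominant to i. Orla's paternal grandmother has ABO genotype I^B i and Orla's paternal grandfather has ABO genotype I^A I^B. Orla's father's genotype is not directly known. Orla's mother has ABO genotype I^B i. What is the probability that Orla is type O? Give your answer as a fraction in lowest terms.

1/8

Orla's father's ABO genotype from I^B i × I^A I^B: 1/4 I^A I^B, 1/4 I^A i, 1/4 I^B I^B, 1/4 I^B i.
Crossing each possibility with the mother I^B i and summing P(type O): 1/4·0 + 1/4·1/4 + 1/4·0 + 1/4·1/4 = 1/8.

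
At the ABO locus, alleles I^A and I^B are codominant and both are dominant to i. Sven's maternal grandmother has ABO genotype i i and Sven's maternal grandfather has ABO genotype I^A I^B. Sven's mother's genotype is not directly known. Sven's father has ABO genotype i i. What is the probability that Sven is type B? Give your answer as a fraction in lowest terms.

1/4

Sven's mother's ABO genotype from i i × I^A I^B: 1/2 I^A i, 1/2 I^B i.
Crossing each possibility with the father i i and summing P(type B): 1/2·0 + 1/2·1/2 = 1/4.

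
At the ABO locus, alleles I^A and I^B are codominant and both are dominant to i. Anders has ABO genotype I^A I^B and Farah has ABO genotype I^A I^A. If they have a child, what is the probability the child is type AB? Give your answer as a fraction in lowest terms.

1/2

ABO cross I^A I^B × I^A I^A → offspring phenotypes: 1/2 A, 1/2 AB.
So P(type AB) = 1/2.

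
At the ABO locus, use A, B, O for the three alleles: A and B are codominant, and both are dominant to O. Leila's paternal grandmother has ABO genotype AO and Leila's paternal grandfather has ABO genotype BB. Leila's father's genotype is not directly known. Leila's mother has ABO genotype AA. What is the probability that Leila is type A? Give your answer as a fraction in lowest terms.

1/2

Leila's father's ABO genotype from AO × BB: 1/2 AB, 1/2 BO.
Crossing each possibility with the mother AA and summing P(type A): 1/2·1/2 + 1/2·1/2 = 1/2.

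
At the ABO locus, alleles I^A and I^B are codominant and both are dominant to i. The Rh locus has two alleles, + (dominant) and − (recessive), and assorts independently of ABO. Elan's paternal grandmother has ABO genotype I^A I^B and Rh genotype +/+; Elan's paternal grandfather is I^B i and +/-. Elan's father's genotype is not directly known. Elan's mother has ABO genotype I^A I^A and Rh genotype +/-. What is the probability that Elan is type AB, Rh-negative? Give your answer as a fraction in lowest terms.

Elan's father's ABO genotype from I^A I^B × I^B i: 1/4 I^A I^B, 1/4 I^A i, 1/4 I^B I^B, 1/4 I^B i.
Crossing each possibility with the mother I^A I^A and summing P(type AB): 1/4·1/2 + 1/4·0 + 1/4·1 + 1/4·1/2 = 1/2.
Similarly for Rh via the father's Rh distribution: P(Rh-) = 1/8.
Independent loci: 1/2 × 1/8 = 1/16.

1/16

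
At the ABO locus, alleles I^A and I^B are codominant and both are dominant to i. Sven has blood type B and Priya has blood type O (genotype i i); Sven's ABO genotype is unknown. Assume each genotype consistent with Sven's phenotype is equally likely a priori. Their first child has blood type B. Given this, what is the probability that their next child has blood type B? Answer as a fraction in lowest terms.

Possible genotypes: Sven ∈ {I^B I^B, I^B i}; Priya ∈ {i i}.
Weight each parental genotype pair by prior × P(type-B child):
  I^B I^B × i i: posterior weight 2/3; P(next child type B) = 1.
  I^B i × i i: posterior weight 1/3; P(next child type B) = 1/2.
Weighted sum = 5/6.

5/6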